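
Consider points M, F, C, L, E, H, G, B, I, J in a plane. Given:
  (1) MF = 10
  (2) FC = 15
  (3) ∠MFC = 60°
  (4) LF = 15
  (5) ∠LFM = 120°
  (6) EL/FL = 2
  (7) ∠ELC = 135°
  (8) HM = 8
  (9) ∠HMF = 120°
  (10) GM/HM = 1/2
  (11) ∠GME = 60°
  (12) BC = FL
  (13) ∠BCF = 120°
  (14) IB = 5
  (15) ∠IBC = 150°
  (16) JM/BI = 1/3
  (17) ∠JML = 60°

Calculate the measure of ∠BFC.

From the given relations: BC = FL = 15.
Step 1: By the law of cosines on triangle FCB: FB² = 15² + 15² − 2·15·15·cos(120°) = 675, so FB = 15·√3.
Step 2: By the inverse law of cosines on triangle BFC: cos(∠BFC) = ((15·√3)² + 15² − 15²) / (2·15·√3·15) = 675/779.42 = 0.866, so ∠BFC = 30°.

Therefore, the measure of angle ∠BFC = 30°.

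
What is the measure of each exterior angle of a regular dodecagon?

Each exterior angle of a regular n-gon is 360 / n.
For n = 12: 360 / 12 = 30 degrees.

30 degrees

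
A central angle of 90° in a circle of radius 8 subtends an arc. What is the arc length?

Arc length = 2π(8)(1/4) = 4*pi

4*pi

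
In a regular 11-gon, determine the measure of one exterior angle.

Each exterior angle of a regular n-gon is 360 / n.
For n = 11: 360 / 11 = 360/11 degrees.

360/11 degrees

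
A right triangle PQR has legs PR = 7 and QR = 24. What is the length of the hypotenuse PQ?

By the Pythagorean theorem: PQ^2 = PR^2 + QR^2
PQ^2 = 7^2 + 24^2 = 49 + 576 = 625
PQ = sqrt(625) = 25

25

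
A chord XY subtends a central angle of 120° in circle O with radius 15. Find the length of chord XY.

Chord = 2(15) sin(60°) = 15*sqrt(3)

15*sqrt(3)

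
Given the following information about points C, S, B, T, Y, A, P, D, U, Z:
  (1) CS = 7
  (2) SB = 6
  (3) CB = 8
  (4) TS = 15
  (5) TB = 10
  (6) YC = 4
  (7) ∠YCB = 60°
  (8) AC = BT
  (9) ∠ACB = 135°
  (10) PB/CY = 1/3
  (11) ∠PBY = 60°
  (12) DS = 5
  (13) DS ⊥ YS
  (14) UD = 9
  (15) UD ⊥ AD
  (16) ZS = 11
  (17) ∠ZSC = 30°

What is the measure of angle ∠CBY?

Step 1: By the law of cosines on triangle BCY: BY² = 8² + 4² − 2·8·4·cos(60°) = 48, so BY = 4·√3.
Step 2: By the inverse law of cosines on triangle CBY: cos(∠CBY) = (8² + (4·√3)² − 4²) / (2·8·4·√3) = 96/110.85 = 0.866, so ∠CBY = 30°.

Therefore, the measure of angle ∠CBY = 30°.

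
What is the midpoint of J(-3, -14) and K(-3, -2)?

The midpoint is the average of the coordinates:
x: (-3 + -3)/2 = -3
y: (-14 + -2)/2 = -8
Midpoint = (-3, -8)

(-3, -8)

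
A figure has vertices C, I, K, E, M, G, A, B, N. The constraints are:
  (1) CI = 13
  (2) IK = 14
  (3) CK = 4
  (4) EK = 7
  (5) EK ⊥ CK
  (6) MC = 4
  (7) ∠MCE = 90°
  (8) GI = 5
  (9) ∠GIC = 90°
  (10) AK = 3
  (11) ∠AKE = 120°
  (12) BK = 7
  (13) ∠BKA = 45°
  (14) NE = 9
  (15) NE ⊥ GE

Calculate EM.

Step 1: By the law of cosines on triangle EKC: EC² = 7² + 4² − 2·7·4·cos(90°) = 65, so EC = √65.
Step 2: By the law of cosines on triangle ECM: EM² = √65² + 4² − 2·√65·4·cos(90°) = 81, so EM = 9.

Therefore, the length of EM = 9.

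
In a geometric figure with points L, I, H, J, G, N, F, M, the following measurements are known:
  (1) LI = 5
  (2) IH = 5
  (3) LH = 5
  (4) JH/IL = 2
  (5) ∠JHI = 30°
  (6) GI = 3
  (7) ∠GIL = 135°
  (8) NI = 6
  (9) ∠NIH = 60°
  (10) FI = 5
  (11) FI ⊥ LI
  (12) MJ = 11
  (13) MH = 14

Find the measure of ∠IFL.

Step 1: By the law of cosines on triangle FIL: FL² = 5² + 5² − 2·5·5·cos(90°) = 50, so FL = 5·√2.
Step 2: By the inverse law of cosines on triangle IFL: cos(∠IFL) = (5² + (5·√2)² − 5²) / (2·5·5·√2) = 50/70.71 = 0.7071, so ∠IFL = 45°.

Therefore, the measure of angle ∠IFL = 45°.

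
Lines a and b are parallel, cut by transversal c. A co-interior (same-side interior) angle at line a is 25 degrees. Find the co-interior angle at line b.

Co-interior angles (same-side interior) formed by parallel lines and a transversal are supplementary (sum to 180 degrees).
The given angle is 25 degrees.
The co-interior angle = 180 - 25 = 155 degrees.

155 degrees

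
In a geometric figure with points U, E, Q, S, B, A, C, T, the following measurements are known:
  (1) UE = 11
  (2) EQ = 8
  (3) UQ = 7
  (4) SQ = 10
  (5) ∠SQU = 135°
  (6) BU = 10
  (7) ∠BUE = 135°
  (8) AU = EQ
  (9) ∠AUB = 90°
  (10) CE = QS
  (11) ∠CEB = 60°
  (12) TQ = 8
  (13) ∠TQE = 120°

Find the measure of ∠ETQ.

Step 1: By the law of cosines on triangle TQE: TE² = 8² + 8² − 2·8·8·cos(120°) = 192, so TE = 8·√3.
Step 2: By the inverse law of cosines on triangle ETQ: cos(∠ETQ) = ((8·√3)² + 8² − 8²) / (2·8·√3·8) = 192/221.7 = 0.866, so ∠ETQ = 30°.

Therefore, the measure of angle ∠ETQ = 30°.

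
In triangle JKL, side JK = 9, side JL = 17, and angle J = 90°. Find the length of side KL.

The included angle is 90°, so the triangle is right-angled at J. The opposite side KL is the hypotenuse.
By the Pythagorean theorem: KL = sqrt(9^2 + 17^2) = sqrt(370) = sqrt(370).

sqrt(370)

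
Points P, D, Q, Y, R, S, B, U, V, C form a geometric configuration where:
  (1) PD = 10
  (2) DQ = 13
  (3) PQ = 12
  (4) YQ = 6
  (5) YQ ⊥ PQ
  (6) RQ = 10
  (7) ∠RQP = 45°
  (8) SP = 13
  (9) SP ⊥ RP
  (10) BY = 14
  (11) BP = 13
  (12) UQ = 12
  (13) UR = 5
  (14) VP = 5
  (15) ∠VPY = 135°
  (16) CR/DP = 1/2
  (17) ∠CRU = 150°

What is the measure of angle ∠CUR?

From the given relations: CR = 1/2·DP = 1/2·10 = 5.
Step 1: By the law of cosines on triangle URC: UC² = 5² + 5² − 2·5·5·cos(150°) = 93.3, so UC ≈ 9.66.
Step 2: By the inverse law of cosines on triangle CUR: cos(∠CUR) = (9.66² + 5² − 5²) / (2·9.66·5) = 93.3/96.59 = 0.9659, so ∠CUR = 15°.

Therefore, the measure of angle ∠CUR = 15°.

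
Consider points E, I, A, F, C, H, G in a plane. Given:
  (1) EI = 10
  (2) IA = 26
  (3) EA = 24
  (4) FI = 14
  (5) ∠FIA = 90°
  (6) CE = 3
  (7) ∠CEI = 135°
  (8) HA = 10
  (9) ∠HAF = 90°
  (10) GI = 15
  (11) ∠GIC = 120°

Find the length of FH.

Step 1: By the law of cosines on triangle FIA: FA² = 14² + 26² − 2·14·26·cos(90°) = 872, so FA ≈ 29.53.
Step 2: By the law of cosines on triangle FAH: FH² = 29.53² + 10² − 2·29.53·10·cos(90°) = 972, so FH = 18·√3.

Therefore, the length of FH = 18·√3.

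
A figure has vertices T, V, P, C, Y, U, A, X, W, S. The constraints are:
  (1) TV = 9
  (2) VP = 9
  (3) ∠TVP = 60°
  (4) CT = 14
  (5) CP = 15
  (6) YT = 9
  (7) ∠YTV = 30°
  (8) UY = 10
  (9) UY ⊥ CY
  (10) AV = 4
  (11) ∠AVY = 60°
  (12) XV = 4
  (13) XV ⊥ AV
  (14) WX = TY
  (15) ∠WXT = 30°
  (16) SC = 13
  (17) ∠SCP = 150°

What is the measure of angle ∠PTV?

Step 1: By the law of cosines on triangle TVP: TP² = 9² + 9² − 2·9·9·cos(60°) = 81, so TP = 9.
Step 2: By the inverse law of cosines on triangle PTV: cos(∠PTV) = (9² + 9² − 9²) / (2·9·9) = 81/162 = 0.5, so ∠PTV = 60°.

Therefore, the measure of angle ∠PTV = 60°.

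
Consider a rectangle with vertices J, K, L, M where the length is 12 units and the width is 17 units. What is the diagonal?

Using the Pythagorean theorem:
d² = 12² + 17² = 144 + 289 = 433
d = sqrt(433)

sqrt(433)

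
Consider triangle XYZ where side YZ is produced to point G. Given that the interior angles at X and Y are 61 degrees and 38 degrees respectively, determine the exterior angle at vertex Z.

By the exterior angle theorem, an exterior angle of a triangle equals the sum of the two remote interior angles.
Exterior angle = angle X + angle Y
Exterior angle = 61 + 38 = 99 degrees

99 degrees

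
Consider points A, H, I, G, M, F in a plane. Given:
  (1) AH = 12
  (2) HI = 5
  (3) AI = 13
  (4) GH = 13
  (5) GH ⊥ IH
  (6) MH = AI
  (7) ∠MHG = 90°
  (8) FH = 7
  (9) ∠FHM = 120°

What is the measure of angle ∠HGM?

From the given relations: MH = AI = 13.
Step 1: By the law of cosines on triangle GHM: GM² = 13² + 13² − 2·13·13·cos(90°) = 338, so GM = 13·√2.
Step 2: By the inverse law of cosines on triangle HGM: cos(∠HGM) = (13² + (13·√2)² − 13²) / (2·13·13·√2) = 338/478 = 0.7071, so ∠HGM = 45°.

Therefore, the measure of angle ∠HGM = 45°.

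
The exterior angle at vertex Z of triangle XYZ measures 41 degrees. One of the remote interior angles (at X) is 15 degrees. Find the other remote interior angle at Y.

The exterior angle theorem states that an exterior angle equals the sum of the two non-adjacent interior angles.
So 41 = 15 + angle Y, which gives angle Y = 41 - 15 = 26 degrees.

26 degrees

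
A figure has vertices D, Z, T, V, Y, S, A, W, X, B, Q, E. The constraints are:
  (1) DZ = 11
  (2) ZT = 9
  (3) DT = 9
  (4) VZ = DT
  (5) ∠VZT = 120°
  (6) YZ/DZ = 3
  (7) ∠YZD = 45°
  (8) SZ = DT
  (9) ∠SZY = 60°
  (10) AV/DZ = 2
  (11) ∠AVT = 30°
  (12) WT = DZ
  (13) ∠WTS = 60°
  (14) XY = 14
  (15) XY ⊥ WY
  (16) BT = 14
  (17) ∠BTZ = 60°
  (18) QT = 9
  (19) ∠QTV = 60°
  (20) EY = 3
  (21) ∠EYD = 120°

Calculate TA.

From the given relations: VZ = DT = 9; AV = 2·DZ = 2·11 = 22.
Step 1: By the law of cosines on triangle VZT: VT² = 9² + 9² − 2·9·9·cos(120°) = 243, so VT = 9·√3.
Step 2: By the law of cosines on triangle TVA: TA² = (9·√3)² + 22² − 2·9·√3·22·cos(30°) = 133, so TA = √133.

Therefore, the length of TA = √133.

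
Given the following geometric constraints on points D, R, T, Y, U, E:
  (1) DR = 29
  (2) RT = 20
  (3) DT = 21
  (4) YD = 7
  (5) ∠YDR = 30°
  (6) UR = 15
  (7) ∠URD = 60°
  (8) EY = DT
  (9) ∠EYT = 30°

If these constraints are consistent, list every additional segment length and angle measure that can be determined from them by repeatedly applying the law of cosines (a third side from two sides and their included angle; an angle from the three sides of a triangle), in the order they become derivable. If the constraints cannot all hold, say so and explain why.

The constraints are consistent. Derivable facts, in order:
After 1 step:
- DU ≈ 25.12
- RY ≈ 23.2
- ∠DRT = 46.4°
- ∠DTR = 90°
- ∠RDT = 43.6°
After 2 steps:
- ∠DRY = 8.68°
- ∠DUR = 88.86°
- ∠DYR = 141.32°
- ∠RDU = 31.14°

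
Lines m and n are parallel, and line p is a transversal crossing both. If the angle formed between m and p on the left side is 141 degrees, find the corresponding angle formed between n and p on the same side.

Corresponding angles formed by parallel lines and a transversal are equal.
The given angle is 141 degrees.
The corresponding angle = 141 degrees.

141 degrees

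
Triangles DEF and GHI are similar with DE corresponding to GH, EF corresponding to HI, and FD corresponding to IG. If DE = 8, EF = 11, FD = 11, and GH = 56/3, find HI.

Since the triangles are similar, the ratio of corresponding sides is constant.
Scale factor k = GH / DE = 56/3 / 8 = 7/3
HI = k * EF = 7/3 * 11 = 77/3

77/3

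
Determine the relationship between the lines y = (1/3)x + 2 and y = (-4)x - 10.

Slope of line 1: m1 = 1/3
Slope of line 2: m2 = -4
m1 != m2 and m1*m2 = -4/3 != -1. Neither.

Neither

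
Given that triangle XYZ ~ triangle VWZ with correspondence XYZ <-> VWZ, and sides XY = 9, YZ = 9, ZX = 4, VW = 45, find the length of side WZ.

Similar triangles have proportional sides. Setting up the proportion:
VW / XY = WZ / YZ
45 / 9 = WZ / 9
WZ = 9 * 45 / 9 = 45.

45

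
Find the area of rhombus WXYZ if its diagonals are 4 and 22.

The diagonals of a rhombus divide it into four right triangles.
Each triangle has legs 4/ 2 = 2 and 22/2 = 11, so each has area (1/2)*2*11 = 11.
Four such triangles give total area = (d1 * d2) / 2 = 44.

44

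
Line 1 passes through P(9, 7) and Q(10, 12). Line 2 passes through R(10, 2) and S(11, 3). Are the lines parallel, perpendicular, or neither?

Slope of line 1: m1 = (12 - 7)/(10 - 9) = 5/1 = 5
Slope of line 2: m2 = (3 - 2)/(11 - 10) = 1/1 = 1
m1 != m2 and m1*m2 = 5 != -1. Neither.

Neither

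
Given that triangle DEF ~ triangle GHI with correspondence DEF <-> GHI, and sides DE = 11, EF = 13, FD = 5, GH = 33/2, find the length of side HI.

Since the triangles are similar, the ratio of corresponding sides is constant.
Scale factor k = GH / DE = 33/2 / 11 = 3/2
HI = k * EF = 3/2 * 13 = 39/2

39/2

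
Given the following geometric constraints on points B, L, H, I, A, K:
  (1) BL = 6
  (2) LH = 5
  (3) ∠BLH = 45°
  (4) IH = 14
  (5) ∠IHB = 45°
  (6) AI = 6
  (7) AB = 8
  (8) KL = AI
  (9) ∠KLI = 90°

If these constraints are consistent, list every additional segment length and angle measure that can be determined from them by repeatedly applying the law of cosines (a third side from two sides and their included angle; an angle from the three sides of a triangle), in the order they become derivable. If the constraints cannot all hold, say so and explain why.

The constraints are consistent. Derivable facts, in order:
After 1 step:
- BH ≈ 4.31
After 2 steps:
- BI ≈ 11.37
- ∠BHL = 79.88°
- ∠HBL = 55.12°
After 3 steps:
- ∠ABI = 30.18°
- ∠AIB = 42.09°
- ∠BAI = 107.74°
- ∠BIH = 15.55°
- ∠HBI = 119.45°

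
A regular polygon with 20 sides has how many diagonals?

Total line segments between 20 vertices = C(20,2) = 190.
Subtract the 20 sides: 190 - 20 = 170 diagonals.

170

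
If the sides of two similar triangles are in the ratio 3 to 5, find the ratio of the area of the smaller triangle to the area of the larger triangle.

Area ratio = (side ratio)^2 = (3/5)^2 = 9:25.

9:25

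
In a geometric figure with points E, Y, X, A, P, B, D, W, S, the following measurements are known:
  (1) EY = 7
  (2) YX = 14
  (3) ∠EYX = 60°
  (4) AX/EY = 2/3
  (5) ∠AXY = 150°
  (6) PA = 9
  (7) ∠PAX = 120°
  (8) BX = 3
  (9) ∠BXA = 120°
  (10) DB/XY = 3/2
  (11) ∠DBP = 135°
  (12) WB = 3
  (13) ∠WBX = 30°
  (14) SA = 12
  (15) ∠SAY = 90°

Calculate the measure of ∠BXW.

Step 1: By the law of cosines on triangle XBW: XW² = 3² + 3² − 2·3·3·cos(30°) = 2.41, so XW ≈ 1.55.
Step 2: By the inverse law of cosines on triangle BXW: cos(∠BXW) = (3² + 1.55² − 3²) / (2·3·1.55) = 2.41/9.32 = 0.2588, so ∠BXW = 75°.

Therefore, the measure of angle ∠BXW = 75°.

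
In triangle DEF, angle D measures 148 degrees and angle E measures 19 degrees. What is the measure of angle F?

Let angle F = x. Then 148 + 19 + x = 180.
x = 180 - 167 = 13 degrees.

13 degrees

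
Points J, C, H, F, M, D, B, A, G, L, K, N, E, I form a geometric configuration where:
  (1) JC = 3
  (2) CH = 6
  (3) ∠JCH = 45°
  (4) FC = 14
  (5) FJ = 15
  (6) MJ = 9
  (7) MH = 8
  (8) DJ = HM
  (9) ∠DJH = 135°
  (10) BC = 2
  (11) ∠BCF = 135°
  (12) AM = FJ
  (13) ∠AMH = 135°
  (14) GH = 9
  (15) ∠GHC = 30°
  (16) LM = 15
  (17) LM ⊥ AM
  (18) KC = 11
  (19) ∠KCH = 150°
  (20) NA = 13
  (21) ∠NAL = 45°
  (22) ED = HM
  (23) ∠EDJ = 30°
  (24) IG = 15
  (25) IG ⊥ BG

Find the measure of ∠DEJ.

From the given relations: ED = HM = 8; DJ = HM = 8.
Step 1: By the law of cosines on triangle EDJ: EJ² = 8² + 8² − 2·8·8·cos(30°) = 17.15, so EJ ≈ 4.14.
Step 2: By the inverse law of cosines on triangle DEJ: cos(∠DEJ) = (8² + 4.14² − 8²) / (2·8·4.14) = 17.15/66.26 = 0.2588, so ∠DEJ = 75°.

Therefore, the measure of angle ∠DEJ = 75°.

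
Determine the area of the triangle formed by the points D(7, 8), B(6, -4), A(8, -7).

Shoelace: Area = (1/2)|7(-4--7) + 6(-7-8) + 8(8--4)| = (1/2)(27) = 27/2

27/2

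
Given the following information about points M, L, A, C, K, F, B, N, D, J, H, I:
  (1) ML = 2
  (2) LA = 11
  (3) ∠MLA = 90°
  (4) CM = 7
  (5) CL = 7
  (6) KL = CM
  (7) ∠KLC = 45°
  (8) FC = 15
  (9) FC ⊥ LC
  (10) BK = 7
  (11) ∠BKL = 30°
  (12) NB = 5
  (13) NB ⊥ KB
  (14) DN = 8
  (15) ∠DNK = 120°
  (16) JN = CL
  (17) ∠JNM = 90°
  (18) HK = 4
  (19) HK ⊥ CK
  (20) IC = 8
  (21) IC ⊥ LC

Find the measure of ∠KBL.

From the given relations: KL = CM = 7.
Step 1: By the law of cosines on triangle BKL: BL² = 7² + 7² − 2·7·7·cos(30°) = 13.13, so BL ≈ 3.62.
Step 2: By the inverse law of cosines on triangle KBL: cos(∠KBL) = (7² + 3.62² − 7²) / (2·7·3.62) = 13.13/50.73 = 0.2588, so ∠KBL = 75°.

Therefore, the measure of angle ∠KBL = 75°.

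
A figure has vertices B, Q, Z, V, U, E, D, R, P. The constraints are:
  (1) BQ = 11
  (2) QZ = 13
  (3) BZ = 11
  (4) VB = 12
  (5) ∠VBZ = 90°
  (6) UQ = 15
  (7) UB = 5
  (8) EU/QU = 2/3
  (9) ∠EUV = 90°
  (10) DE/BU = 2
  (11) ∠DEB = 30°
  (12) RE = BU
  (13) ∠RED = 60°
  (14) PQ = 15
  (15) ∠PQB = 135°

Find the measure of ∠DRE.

From the given relations: RE = BU = 5; DE = 2·BU = 2·5 = 10.
Step 1: By the law of cosines on triangle RED: RD² = 5² + 10² − 2·5·10·cos(60°) = 75, so RD = 5·√3.
Step 2: By the inverse law of cosines on triangle DRE: cos(∠DRE) = ((5·√3)² + 5² − 10²) / (2·5·√3·5) = 0/86.6 = 0, so ∠DRE = 90°.

Therefore, the measure of angle ∠DRE = 90°.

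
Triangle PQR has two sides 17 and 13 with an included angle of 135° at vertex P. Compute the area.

When two sides and the included angle are known, the area formula is (1/2)ab sin(C).
The height from one side to the opposite vertex is 13 sin(135°) = 13*sqrt(2)/2.
Area = (1/2) * 17 * 13*sqrt(2)/2 = 221*sqrt(2)/4.

221*sqrt(2)/4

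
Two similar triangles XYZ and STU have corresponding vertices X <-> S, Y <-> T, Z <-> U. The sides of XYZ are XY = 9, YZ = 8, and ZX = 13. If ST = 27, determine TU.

Similar triangles have proportional sides. Setting up the proportion:
ST / XY = TU / YZ
27 / 9 = TU / 8
TU = 8 * 27 / 9 = 24.

24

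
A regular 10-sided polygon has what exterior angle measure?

Each exterior angle of a regular n-gon is 360 / n.
For n = 10: 360 / 10 = 36 degrees.

36 degrees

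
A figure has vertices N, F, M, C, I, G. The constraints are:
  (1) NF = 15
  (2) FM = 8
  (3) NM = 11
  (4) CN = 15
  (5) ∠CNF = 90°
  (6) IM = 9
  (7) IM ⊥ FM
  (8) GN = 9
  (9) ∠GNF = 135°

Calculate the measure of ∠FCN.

Step 1: By the law of cosines on triangle CNF: CF² = 15² + 15² − 2·15·15·cos(90°) = 450, so CF = 15·√2.
Step 2: By the inverse law of cosines on triangle FCN: cos(∠FCN) = ((15·√2)² + 15² − 15²) / (2·15·√2·15) = 450/636.4 = 0.7071, so ∠FCN = 45°.

Therefore, the measure of angle ∠FCN = 45°.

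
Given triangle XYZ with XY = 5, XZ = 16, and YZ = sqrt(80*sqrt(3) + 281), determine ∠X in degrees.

By the inverse law of cosines: cos(X) = (XY² + XZ² - YZ²) / (2 × XY × XZ)
cos(X) = (5² + 16² - (sqrt(80*sqrt(3) + 281))²) / (2 × 5 × 16)
cos(X) = (25 + 256 - (80*sqrt(3) + 281)) / 160
cos(X) = -sqrt(3)/2
X = arccos(-sqrt(3)/2) = 150°

150°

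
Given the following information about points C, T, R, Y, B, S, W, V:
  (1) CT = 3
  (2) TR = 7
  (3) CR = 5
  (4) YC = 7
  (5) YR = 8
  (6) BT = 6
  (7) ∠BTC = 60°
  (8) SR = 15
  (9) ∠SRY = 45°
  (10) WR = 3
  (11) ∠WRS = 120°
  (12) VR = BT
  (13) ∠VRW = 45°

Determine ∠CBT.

Step 1: By the law of cosines on triangle BTC: BC² = 6² + 3² − 2·6·3·cos(60°) = 27, so BC = 3·√3.
Step 2: By the inverse law of cosines on triangle CBT: cos(∠CBT) = ((3·√3)² + 6² − 3²) / (2·3·√3·6) = 54/62.35 = 0.866, so ∠CBT = 30°.

Therefore, the measure of angle ∠CBT = 30°.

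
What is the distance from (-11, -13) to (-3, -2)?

d = sqrt((8)^2 + (11)^2) = sqrt(185)

sqrt(185)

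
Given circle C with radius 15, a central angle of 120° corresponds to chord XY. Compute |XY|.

Drop a perpendicular from the center to the chord, bisecting both the chord and the central angle.
Each half-chord = r sin(θ/2) = 15 sin(60°).
The full chord = 2 × 15 × sin(60°) = 15*sqrt(3).

15*sqrt(3)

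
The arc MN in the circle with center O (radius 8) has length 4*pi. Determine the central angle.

Arc length L = 2πr × θ/360, so θ = 360L / (2πr).
θ = 360 × 4*pi / (2π × 8)
θ = 90°
θ = 90°

90°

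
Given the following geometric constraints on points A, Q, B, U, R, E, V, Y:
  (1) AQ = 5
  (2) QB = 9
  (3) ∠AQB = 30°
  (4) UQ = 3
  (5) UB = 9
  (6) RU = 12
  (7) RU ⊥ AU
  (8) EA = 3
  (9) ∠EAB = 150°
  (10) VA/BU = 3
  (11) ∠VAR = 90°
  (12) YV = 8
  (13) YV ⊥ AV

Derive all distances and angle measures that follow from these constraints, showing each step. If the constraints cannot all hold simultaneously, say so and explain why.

The constraints are consistent.

From the given relations:
  VA = 3·BU = 3·9 = 27

Step 1: From AQ = 5, QB = 9, and ∠AQB = 30°, by the law of cosines:
  AB² = AQ² + QB² - 2·AQ·QB·cos(30°) = 25 + 81 - 77.94 = 28.06
  AB ≈ 5.3

Step 2: From AV = 27, VY = 8, and ∠AVY = 90°, by the law of cosines:
  AY² = AV² + VY² - 2·AV·VY·cos(90°) = 729 + 64 - 0 = 793
  AY ≈ 28.16

Step 3: From QB = 9, QU = 3, BU = 9, by the inverse law of cosines:
  cos(∠BQU) = (QB² + QU² - BU²) / (2·QB·QU)
  ∠BQU = 80.41°

Step 4: From BQ = 9, BU = 9, QU = 3, by the inverse law of cosines:
  cos(∠QBU) = (BQ² + BU² - QU²) / (2·BQ·BU)
  ∠QBU = 19.19°

Step 5: From UB = 9, UQ = 3, BQ = 9, by the inverse law of cosines:
  cos(∠BUQ) = (UB² + UQ² - BQ²) / (2·UB·UQ)
  ∠BUQ = 80.41°

Step 6: From BA = 5.3, AE = 3, and ∠BAE = 150°, by the law of cosines:
  BE² = BA² + AE² - 2·BA·AE·cos(150°) = 28.06 + 9 + 27.52 = 64.58
  BE ≈ 8.04

Step 7: From AB = 5.3, AQ = 5, BQ = 9, by the inverse law of cosines:
  cos(∠BAQ) = (AB² + AQ² - BQ²) / (2·AB·AQ)
  ∠BAQ = 121.84°

Step 8: From AV = 27, AY = 28.16, VY = 8, by the inverse law of cosines:
  cos(∠VAY) = (AV² + AY² - VY²) / (2·AV·AY)
  ∠VAY = 16.5°

Step 9: From BA = 5.3, BQ = 9, AQ = 5, by the inverse law of cosines:
  cos(∠ABQ) = (BA² + BQ² - AQ²) / (2·BA·BQ)
  ∠ABQ = 28.16°

Step 10: From YA = 28.16, YV = 8, AV = 27, by the inverse law of cosines:
  cos(∠AYV) = (YA² + YV² - AV²) / (2·YA·YV)
  ∠AYV = 73.5°

Step 11: From BA = 5.3, BE = 8.04, AE = 3, by the inverse law of cosines:
  cos(∠ABE) = (BA² + BE² - AE²) / (2·BA·BE)
  ∠ABE = 10.76°

Step 12: From EA = 3, EB = 8.04, AB = 5.3, by the inverse law of cosines:
  cos(∠AEB) = (EA² + EB² - AB²) / (2·EA·EB)
  ∠AEB = 19.24°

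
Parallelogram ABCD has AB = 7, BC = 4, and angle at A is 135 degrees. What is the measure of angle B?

Consecutive angles are supplementary: angle B = 180 - 135 = 45 degrees.

45 degrees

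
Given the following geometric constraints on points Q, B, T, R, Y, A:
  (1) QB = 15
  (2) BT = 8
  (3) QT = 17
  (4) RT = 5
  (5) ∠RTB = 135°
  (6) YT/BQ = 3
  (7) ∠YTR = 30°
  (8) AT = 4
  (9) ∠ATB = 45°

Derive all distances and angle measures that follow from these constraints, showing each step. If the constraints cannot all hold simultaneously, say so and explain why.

The constraints are consistent.

From the given relations:
  YT = 3·BQ = 3·15 = 45

Step 1: From BT = 8, TR = 5, and ∠BTR = 135°, by the law of cosines:
  BR² = BT² + TR² - 2·BT·TR·cos(135°) = 64 + 25 + 56.57 = 145.6
  BR ≈ 12.07

Step 2: From BT = 8, TA = 4, and ∠BTA = 45°, by the law of cosines:
  BA² = BT² + TA² - 2·BT·TA·cos(45°) = 64 + 16 - 45.25 = 34.75
  BA ≈ 5.89

Step 3: From RT = 5, TY = 45, and ∠RTY = 30°, by the law of cosines:
  RY² = RT² + TY² - 2·RT·TY·cos(30°) = 25 + 2025 - 389.7 = 1660
  RY ≈ 40.75

Step 4: From QB = 15, QT = 17, BT = 8, by the inverse law of cosines:
  cos(∠BQT) = (QB² + QT² - BT²) / (2·QB·QT)
  ∠BQT = 28.07°

Step 5: From BQ = 15, BT = 8, QT = 17, by the inverse law of cosines:
  cos(∠QBT) = (BQ² + BT² - QT²) / (2·BQ·BT)
  ∠QBT = 90°

Step 6: From TB = 8, TQ = 17, BQ = 15, by the inverse law of cosines:
  cos(∠BTQ) = (TB² + TQ² - BQ²) / (2·TB·TQ)
  ∠BTQ = 61.93°

Step 7: From BA = 5.89, BT = 8, AT = 4, by the inverse law of cosines:
  cos(∠ABT) = (BA² + BT² - AT²) / (2·BA·BT)
  ∠ABT = 28.68°

Step 8: From BR = 12.07, BT = 8, RT = 5, by the inverse law of cosines:
  cos(∠RBT) = (BR² + BT² - RT²) / (2·BR·BT)
  ∠RBT = 17.04°

Step 9: From RB = 12.07, RT = 5, BT = 8, by the inverse law of cosines:
  cos(∠BRT) = (RB² + RT² - BT²) / (2·RB·RT)
  ∠BRT = 27.96°

Step 10: From RT = 5, RY = 40.75, TY = 45, by the inverse law of cosines:
  cos(∠TRY) = (RT² + RY² - TY²) / (2·RT·RY)
  ∠TRY = 146.48°

Step 11: From YR = 40.75, YT = 45, RT = 5, by the inverse law of cosines:
  cos(∠RYT) = (YR² + YT² - RT²) / (2·YR·YT)
  ∠RYT = 3.52°

Step 12: From AB = 5.89, AT = 4, BT = 8, by the inverse law of cosines:
  cos(∠BAT) = (AB² + AT² - BT²) / (2·AB·AT)
  ∠BAT = 106.32°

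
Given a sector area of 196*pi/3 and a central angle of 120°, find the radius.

r² = 360 × 196*pi/3 / (π × 120) = 196, so r = 14.

14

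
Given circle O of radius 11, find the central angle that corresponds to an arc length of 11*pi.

Arc length L = 2πr × θ/360, so θ = 360L / (2πr).
θ = 360 × 11*pi / (2π × 11)
θ = 180°
θ = 180°

180°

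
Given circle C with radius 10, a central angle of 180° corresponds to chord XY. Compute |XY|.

Drop a perpendicular from the center to the chord, bisecting both the chord and the central angle.
Each half-chord = r sin(θ/2) = 10 sin(90°).
The full chord = 2 × 10 × sin(90°) = 20.

20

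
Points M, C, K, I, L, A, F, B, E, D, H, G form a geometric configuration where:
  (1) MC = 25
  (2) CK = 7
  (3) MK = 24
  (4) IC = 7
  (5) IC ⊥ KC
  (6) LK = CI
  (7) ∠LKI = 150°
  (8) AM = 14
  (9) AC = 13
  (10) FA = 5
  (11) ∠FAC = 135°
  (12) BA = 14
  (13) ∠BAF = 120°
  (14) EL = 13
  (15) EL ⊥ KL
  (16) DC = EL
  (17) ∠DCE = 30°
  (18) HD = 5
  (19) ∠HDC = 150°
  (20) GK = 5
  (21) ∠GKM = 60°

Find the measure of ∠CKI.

Step 1: By the law of cosines on triangle KCI: KI² = 7² + 7² − 2·7·7·cos(90°) = 98, so KI = 7·√2.
Step 2: By the inverse law of cosines on triangle CKI: cos(∠CKI) = (7² + (7·√2)² − 7²) / (2·7·7·√2) = 98/138.59 = 0.7071, so ∠CKI = 45°.

Therefore, the measure of angle ∠CKI = 45°.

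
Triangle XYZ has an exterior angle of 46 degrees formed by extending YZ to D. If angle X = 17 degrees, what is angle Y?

By the exterior angle theorem: exterior angle = sum of remote interior angles.
46 = 17 + angle Y
angle Y = 46 - 17 = 29 degrees

29 degrees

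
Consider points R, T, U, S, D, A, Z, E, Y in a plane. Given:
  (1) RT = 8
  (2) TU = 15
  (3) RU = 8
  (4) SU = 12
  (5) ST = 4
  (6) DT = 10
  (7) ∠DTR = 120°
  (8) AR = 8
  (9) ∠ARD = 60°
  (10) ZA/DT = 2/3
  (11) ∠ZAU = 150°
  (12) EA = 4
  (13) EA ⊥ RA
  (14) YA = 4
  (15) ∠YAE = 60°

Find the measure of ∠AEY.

Step 1: By the law of cosines on triangle EAY: EY² = 4² + 4² − 2·4·4·cos(60°) = 16, so EY = 4.
Step 2: By the inverse law of cosines on triangle AEY: cos(∠AEY) = (4² + 4² − 4²) / (2·4·4) = 16/32 = 0.5, so ∠AEY = 60°.

Therefore, the measure of angle ∠AEY = 60°.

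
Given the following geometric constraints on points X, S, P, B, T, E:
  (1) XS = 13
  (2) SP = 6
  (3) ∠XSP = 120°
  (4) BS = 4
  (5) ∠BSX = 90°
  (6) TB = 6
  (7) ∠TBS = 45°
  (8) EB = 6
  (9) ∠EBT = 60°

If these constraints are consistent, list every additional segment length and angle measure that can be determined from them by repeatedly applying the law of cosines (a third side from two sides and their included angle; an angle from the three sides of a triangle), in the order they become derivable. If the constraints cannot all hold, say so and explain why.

The constraints are consistent. Derivable facts, in order:
After 1 step:
- ST ≈ 4.25
- TE = 6
- XB = √185
- XP ≈ 16.82
After 2 steps:
- ∠BET = 60°
- ∠BST = 93.27°
- ∠BTE = 60°
- ∠BTS = 41.73°
- ∠BXS = 17.1°
- ∠PXS = 17.99°
- ∠SBX = 72.9°
- ∠SPX = 42.01°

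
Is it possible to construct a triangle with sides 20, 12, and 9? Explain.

Check all three triangle inequalities:
20 + 12 = 32 > 9 ✓
20 + 9 = 29 > 12 ✓
12 + 9 = 21 > 20 ✓
All conditions hold, so these sides form a valid triangle.

Yes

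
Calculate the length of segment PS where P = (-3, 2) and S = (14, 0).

The horizontal distance is |14 - -3| = 17 and the vertical distance is |0 - 2| = 2.
By the Pythagorean theorem, d = sqrt(17^2 + 2^2) = sqrt(293).

sqrt(293)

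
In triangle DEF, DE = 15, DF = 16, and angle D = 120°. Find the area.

Area = (1/2)(15)(16) sin(120°) = (1/2)(15)(16)(sqrt(3)/2) = 60*sqrt(3)

60*sqrt(3)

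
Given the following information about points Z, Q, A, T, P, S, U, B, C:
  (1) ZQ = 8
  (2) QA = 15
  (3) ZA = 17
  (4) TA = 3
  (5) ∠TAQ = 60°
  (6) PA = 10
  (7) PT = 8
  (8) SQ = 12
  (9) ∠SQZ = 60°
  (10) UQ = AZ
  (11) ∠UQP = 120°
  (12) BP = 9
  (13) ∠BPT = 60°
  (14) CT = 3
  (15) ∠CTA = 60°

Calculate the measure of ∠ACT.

Step 1: By the law of cosines on triangle CTA: CA² = 3² + 3² − 2·3·3·cos(60°) = 9, so CA = 3.
Step 2: By the inverse law of cosines on triangle ACT: cos(∠ACT) = (3² + 3² − 3²) / (2·3·3) = 9/18 = 0.5, so ∠ACT = 60°.

Therefore, the measure of angle ∠ACT = 60°.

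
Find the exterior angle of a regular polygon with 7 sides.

Each exterior angle of a regular n-gon is 360 / n.
For n = 7: 360 / 7 = 360/7 degrees.

360/7 degrees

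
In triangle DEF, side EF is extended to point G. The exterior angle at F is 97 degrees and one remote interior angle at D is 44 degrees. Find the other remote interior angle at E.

By the exterior angle theorem: exterior angle = sum of remote interior angles.
97 = 44 + angle E
angle E = 97 - 44 = 53 degrees

53 degrees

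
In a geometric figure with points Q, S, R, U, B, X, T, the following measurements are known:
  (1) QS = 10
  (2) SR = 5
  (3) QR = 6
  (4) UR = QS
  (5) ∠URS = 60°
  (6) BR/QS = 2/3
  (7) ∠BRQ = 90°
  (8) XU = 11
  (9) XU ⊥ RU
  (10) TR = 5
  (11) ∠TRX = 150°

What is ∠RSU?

From the given relations: UR = QS = 10.
Step 1: By the law of cosines on triangle SRU: SU² = 5² + 10² − 2·5·10·cos(60°) = 75, so SU = 5·√3.
Step 2: By the inverse law of cosines on triangle RSU: cos(∠RSU) = (5² + (5·√3)² − 10²) / (2·5·5·√3) = 0/86.6 = 0, so ∠RSU = 90°.

Therefore, the measure of angle ∠RSU = 90°.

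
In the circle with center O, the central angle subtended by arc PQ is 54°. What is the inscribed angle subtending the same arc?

By the inscribed angle theorem, the inscribed angle is half the central angle.
Inscribed angle = 54° / 2 = 27°

27°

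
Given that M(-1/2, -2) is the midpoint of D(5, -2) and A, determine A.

Using the midpoint formula: M = ((x1 + x2)/2, (y1 + y2)/2)
We know M = (-1/2, -2) and D = (5, -2)
For x: -1/2 = (5 + x2)/2, so x2 = 2*-1/2 - 5 = -6
For y: -2 = (-2 + y2)/2, so y2 = 2*-2 - -2 = -2
A = (-6, -2)

(-6, -2)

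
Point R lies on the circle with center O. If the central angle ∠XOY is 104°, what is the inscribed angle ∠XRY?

Inscribed angle = 104° / 2 = 52° (inscribed angle theorem).

52°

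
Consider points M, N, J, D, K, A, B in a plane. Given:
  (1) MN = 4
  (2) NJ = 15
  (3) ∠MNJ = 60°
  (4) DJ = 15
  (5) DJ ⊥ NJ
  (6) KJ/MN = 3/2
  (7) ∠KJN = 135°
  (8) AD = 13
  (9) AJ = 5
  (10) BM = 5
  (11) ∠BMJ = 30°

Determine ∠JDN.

Step 1: By the law of cosines on triangle DJN: DN² = 15² + 15² − 2·15·15·cos(90°) = 450, so DN = 15·√2.
Step 2: By the inverse law of cosines on triangle JDN: cos(∠JDN) = (15² + (15·√2)² − 15²) / (2·15·15·√2) = 450/636.4 = 0.7071, so ∠JDN = 45°.

Therefore, the measure of angle ∠JDN = 45°.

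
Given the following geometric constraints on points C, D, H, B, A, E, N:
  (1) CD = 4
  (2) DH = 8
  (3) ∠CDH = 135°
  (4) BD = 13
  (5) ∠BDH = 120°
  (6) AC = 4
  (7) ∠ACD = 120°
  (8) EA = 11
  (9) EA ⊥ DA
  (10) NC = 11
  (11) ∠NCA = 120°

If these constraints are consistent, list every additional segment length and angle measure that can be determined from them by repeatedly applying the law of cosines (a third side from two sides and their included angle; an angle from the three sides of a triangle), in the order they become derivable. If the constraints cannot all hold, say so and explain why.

The constraints are consistent. Derivable facts, in order:
After 1 step:
- AN = √181
- CH ≈ 11.19
- DA = 4·√3
- HB ≈ 18.36
After 2 steps:
- DE = 13
- ∠ADC = 30°
- ∠ANC = 14.92°
- ∠BHD = 37.83°
- ∠CAD = 30°
- ∠CAN = 45.08°
- ∠CHD = 14.64°
- ∠DBH = 22.17°
- ∠DCH = 30.36°
After 3 steps:
- ∠ADE = 57.8°
- ∠AED = 32.2°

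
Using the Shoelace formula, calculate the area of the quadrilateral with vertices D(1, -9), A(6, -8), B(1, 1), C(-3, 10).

The Shoelace formula works by pairing each vertex with the next (cycling back to the first).
For each pair, compute x_i*y_(i+1) - x_(i+1)*y_i:
  (1*-8 - 6*-9) = 46
  (6*1 - 1*-8) = 14
  (1*10 - -3*1) = 13
  (-3*-9 - 1*10) = 17
Taking half the absolute value of the total: Area = (1/2)(90) = 45.

45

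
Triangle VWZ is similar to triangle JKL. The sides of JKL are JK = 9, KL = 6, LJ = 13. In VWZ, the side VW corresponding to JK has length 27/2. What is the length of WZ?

Similar triangles have proportional sides. Setting up the proportion:
VW / JK = WZ / KL
27/2 / 9 = WZ / 6
WZ = 6 * 27/2 / 9 = 9.

9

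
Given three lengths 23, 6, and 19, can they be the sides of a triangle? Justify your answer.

Yes.
The triangle inequality requires that the sum of any two sides exceeds the third.
Here 6 + 19 = 25 > 23, so the condition is met.

Yes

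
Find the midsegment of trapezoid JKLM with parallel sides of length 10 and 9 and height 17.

The midsegment of a trapezoid = (base1 + base2) / 2
midsegment = (10 + 9) / 2
midsegment = 19 / 2
midsegment = 19/2

19/2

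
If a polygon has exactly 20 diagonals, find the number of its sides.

Using d = n(n - 3)/2, we solve 20 = n(n - 3)/2.
So n(n - 3) = 40.
Testing n = 8: 8 * 5 = 40 = 40. Correct.
The polygon has 8 sides.

8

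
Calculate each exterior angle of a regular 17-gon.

Each exterior angle of a regular n-gon is 360 / n.
For n = 17: 360 / 17 = 360/17 degrees.

360/17 degrees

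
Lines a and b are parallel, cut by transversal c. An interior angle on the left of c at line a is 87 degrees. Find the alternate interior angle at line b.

Alternate interior angles formed by parallel lines and a transversal are equal.
The given angle is 87 degrees.
The alternate interior angle = 87 degrees.

87 degrees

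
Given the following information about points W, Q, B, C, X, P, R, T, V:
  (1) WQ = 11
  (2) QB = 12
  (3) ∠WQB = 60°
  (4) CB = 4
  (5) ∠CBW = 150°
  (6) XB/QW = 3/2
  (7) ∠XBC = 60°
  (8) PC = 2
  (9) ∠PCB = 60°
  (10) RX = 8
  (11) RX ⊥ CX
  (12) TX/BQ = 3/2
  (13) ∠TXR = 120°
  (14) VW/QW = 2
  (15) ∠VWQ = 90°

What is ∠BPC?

Step 1: By the law of cosines on triangle PCB: PB² = 2² + 4² − 2·2·4·cos(60°) = 12, so PB = 2·√3.
Step 2: By the inverse law of cosines on triangle BPC: cos(∠BPC) = ((2·√3)² + 2² − 4²) / (2·2·√3·2) = 0/13.86 = 0, so ∠BPC = 90°.

Therefore, the measure of angle ∠BPC = 90°.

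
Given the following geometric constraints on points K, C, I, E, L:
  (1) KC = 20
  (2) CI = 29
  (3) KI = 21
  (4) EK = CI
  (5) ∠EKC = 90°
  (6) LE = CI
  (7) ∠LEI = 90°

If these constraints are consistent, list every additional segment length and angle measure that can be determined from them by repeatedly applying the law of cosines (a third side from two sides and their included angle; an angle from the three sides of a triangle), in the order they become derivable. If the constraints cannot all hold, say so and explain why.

The constraints are consistent. Derivable facts, in order:
After 1 step:
- CE ≈ 35.23
- ∠CIK = 43.6°
- ∠CKI = 90°
- ∠ICK = 46.4°
After 2 steps:
- ∠CEK = 34.59°
- ∠ECK = 55.41°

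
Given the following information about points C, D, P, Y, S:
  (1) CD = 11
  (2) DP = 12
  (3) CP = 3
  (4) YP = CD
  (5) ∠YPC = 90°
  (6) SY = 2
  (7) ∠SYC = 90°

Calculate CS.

From the given relations: YP = CD = 11.
Step 1: By the law of cosines on triangle CPY: CY² = 3² + 11² − 2·3·11·cos(90°) = 130, so CY = √130.
Step 2: By the law of cosines on triangle CYS: CS² = √130² + 2² − 2·√130·2·cos(90°) = 134, so CS = √134.

Therefore, the length of CS = √134.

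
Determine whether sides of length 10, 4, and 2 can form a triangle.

Check the triangle inequality: 4 + 2 = 6 ≤ 10.
Since the sum of two sides does not exceed the third, no triangle can be formed.

No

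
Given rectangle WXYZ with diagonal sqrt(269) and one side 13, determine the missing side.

b = sqrt(d^2 - a^2) = sqrt(269 - 169) = sqrt(100) = 10

10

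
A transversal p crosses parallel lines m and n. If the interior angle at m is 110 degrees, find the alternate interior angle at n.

Alternate interior angles lie on opposite sides of the transversal, between the parallel lines.
By the alternate interior angle theorem, they are equal: 110 degrees.

110 degrees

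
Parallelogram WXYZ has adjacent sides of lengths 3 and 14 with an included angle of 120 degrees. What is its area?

Area = 3 * 14 * sin(120°) = 42 * sqrt(3)/2 = 21*sqrt(3)

21*sqrt(3)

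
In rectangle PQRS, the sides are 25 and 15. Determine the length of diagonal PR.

d = sqrt(25^2 + 15^2) = sqrt(850) = 5*sqrt(34)

5*sqrt(34)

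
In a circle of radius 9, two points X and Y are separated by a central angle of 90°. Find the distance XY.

Drop a perpendicular from the center to the chord, bisecting both the chord and the central angle.
Each half-chord = r sin(θ/2) = 9 sin(45°).
The full chord = 2 × 9 × sin(45°) = 9*sqrt(2).

9*sqrt(2)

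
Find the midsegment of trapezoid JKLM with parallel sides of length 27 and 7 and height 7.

The midsegment of a trapezoid = (base1 + base2) / 2
midsegment = (27 + 7) / 2
midsegment = 34 / 2
midsegment = 17

17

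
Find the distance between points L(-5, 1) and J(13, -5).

The horizontal distance is |13 - -5| = 18 and the vertical distance is |-5 - 1| = 6.
By the Pythagorean theorem, d = sqrt(18^2 + 6^2) = sqrt(360) = 6*sqrt(10).

6*sqrt(10)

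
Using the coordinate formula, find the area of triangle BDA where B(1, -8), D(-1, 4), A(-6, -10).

The Shoelace formula computes the area from vertex coordinates by summing cross products.
For vertices (1,-8), (-1,4), (-6,-10):
Signed sum = 1*4 - -1*-8 + -1*-10 - -6*4 + -6*-8 - 1*-10
= -4 + 34 + 58 = 88
Area = (1/2)|88| = 44.

44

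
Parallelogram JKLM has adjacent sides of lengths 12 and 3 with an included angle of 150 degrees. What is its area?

The area of a parallelogram equals the product of two adjacent sides times the sine of the included angle.
This is because the height equals 3 * sin(150°) = 3/2.
Area = 12 * 3/2 = 18

18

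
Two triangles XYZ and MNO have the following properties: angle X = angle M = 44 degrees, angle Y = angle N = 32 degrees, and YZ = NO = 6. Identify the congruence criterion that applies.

The given information matches AAS: Two pairs of corresponding angles and a non-included side are equal (Angle-Angle-Side).

AAS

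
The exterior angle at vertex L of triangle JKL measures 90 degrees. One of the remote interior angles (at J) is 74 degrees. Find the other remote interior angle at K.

By the exterior angle theorem: exterior angle = sum of remote interior angles.
90 = 74 + angle K
angle K = 90 - 74 = 16 degrees

16 degrees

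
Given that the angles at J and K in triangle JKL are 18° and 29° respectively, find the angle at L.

The interior angles sum to 180°: angle L = 180 - 18 - 29 = 133°.
The triangle is obtuse (angles 18°, 29°, 133°).

133 degrees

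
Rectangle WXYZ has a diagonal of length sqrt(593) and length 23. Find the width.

The diagonal of a rectangle forms a right triangle with the two sides.
Rearranging the Pythagorean theorem: missing side = sqrt(d^2 - known^2).
= sqrt(593 - 529) = sqrt(64) = 8.

8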